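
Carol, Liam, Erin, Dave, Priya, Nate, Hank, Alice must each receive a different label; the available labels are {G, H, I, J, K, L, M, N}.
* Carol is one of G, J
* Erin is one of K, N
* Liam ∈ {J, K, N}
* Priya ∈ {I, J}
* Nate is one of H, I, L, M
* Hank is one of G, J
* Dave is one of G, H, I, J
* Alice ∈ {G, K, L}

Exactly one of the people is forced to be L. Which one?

The 8 variables together cover exactly {G, H, I, J, K, L, M, N} — 8 values for 8 variables — and M appears only in Nate's list, so Nate = M.
The 7 still-open variables draw from only 7 values {G, H, I, J, K, L, N}, so each is used; only Dave can be H, hence Dave = H.
Among the 6 still-open variables, I fits only Priya (and all 6 values in {G, I, J, K, L, N} must be used), so Priya = I.
Among the 5 still-open variables, L fits only Alice (and all 5 values in {G, J, K, L, N} must be used), so Alice = L.

Alice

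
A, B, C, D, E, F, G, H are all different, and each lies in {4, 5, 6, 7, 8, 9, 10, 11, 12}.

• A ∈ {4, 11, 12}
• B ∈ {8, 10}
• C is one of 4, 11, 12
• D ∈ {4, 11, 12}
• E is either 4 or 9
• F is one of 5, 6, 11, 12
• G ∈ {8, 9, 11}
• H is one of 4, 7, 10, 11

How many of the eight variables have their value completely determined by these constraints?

A, C, D share exactly the 3 values {4, 11, 12}; by pigeonhole those values go to them, so strike 4, 11, 12 from E, F, G, H.
E has just one choice, so E = 9. Strike 9 from G.
G has just one choice, so G = 8. Eliminate 8 elsewhere: B.
B must be 10 (only option left). Remove 10 from H.
That leaves H = 7.
Determined: B=10, E=9, G=8, H=7. The other variables each still have more than one consistent value. That makes 4.

4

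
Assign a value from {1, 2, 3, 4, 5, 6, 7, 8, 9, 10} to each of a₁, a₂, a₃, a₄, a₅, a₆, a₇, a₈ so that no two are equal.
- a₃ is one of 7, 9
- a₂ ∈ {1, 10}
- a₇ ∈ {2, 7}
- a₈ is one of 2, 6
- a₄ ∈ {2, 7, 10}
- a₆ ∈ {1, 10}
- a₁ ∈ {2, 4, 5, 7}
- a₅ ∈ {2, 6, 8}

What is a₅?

8

a₂ and a₆ share exactly the 2 values {1, 10}; by pigeonhole those values go to them, so strike 1, 10 from a₄.
The 2 variables a₄ and a₇ are confined to {2, 7}, which locks those values in; drop them from a₁, a₃, a₅, a₈.
a₃'s domain is down to {9}, so a₃ = 9.
a₈ has just one choice, so a₈ = 6. Strike 6 from a₅.
So a₅ = 8.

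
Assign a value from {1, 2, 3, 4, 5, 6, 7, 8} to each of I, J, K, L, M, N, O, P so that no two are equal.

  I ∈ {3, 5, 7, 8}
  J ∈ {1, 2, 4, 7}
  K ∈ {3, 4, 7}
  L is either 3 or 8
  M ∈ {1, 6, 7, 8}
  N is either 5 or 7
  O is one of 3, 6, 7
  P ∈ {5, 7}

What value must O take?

6

Among the 8 variables, 2 fits only J (and all 8 values in {1, 2, 3, 4, 5, 6, 7, 8} must be used), so J = 2.
The 7 still-open variables draw from only 7 values {1, 3, 4, 5, 6, 7, 8}, so each is used; only M can be 1, hence M = 1.
The 6 still-open variables draw from only 6 values {3, 4, 5, 6, 7, 8}, so each is used; only K can be 4, hence K = 4.
The 5 still-open variables draw from only 5 values {3, 5, 6, 7, 8}, so each is used; only O can be 6, hence O = 6.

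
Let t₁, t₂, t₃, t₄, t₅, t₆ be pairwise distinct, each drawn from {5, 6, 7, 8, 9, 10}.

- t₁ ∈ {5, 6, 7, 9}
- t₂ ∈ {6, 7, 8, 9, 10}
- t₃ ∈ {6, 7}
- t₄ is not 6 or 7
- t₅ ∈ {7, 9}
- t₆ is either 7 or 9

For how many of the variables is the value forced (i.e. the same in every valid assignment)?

t₅ and t₆ share exactly the 2 values {7, 9}; by pigeonhole those values go to them, so strike 7, 9 from t₁, t₂, t₃, t₄.
That leaves t₃ = 6. So t₁, t₂ can't be 6.
t₁ has just one choice, so t₁ = 5. Strike 5 from t₄.
Determined: t₁=5, t₃=6. The other variables each still have more than one consistent value. That makes 2.

2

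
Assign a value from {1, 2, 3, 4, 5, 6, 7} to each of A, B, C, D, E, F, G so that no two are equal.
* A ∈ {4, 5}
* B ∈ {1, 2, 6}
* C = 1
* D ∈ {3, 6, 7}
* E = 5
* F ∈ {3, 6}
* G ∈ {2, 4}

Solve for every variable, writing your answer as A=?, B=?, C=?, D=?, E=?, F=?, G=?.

A=4, B=6, C=1, D=7, E=5, F=3, G=2

C must be 1 (only option left). Remove 1 from B.
That leaves E = 5. Remove 5 from A.
A must be 4 (only option left). Strike 4 from G.
G must be 2 (only option left). Strike 2 from B.
That leaves B = 6. Remove 6 from D, F.
F has just one choice, so F = 3. Remove 3 from D.
D has just one choice, so D = 7.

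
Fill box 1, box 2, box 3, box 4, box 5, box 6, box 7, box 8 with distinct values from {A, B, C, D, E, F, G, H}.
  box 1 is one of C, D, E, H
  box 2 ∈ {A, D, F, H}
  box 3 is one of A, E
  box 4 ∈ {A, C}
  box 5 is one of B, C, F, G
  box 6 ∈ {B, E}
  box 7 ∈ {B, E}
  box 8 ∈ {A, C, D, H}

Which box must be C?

The 8 variables draw from only 8 values {A, B, C, D, E, F, G, H}, so each is used; only box 5 can be G, hence box 5 = G.
The 7 still-open variables together cover exactly {A, B, C, D, E, F, H} — 7 values for 7 variables — and F appears only in box 2's list, so box 2 = F.
The 2 variables box 6 and box 7 are confined to {B, E}, which locks those values in; drop them from box 1, box 3.
box 3 has just one choice, so box 3 = A. So box 4, box 8 can't be A.
So C goes to box 4.

box 4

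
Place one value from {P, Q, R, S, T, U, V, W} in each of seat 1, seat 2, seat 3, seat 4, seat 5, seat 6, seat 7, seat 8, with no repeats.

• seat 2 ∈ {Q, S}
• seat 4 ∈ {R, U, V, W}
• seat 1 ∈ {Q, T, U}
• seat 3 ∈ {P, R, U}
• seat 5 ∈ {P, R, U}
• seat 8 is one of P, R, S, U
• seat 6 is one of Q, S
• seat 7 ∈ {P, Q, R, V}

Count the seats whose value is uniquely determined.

3

The 8 variables together cover exactly {P, Q, R, S, T, U, V, W} — 8 values for 8 variables — and T appears only in seat 1's list, so seat 1 = T.
The 7 still-open variables draw from only 7 values {P, Q, R, S, U, V, W}, so each is used; only seat 4 can be W, hence seat 4 = W.
Among the 6 still-open variables, V fits only seat 7 (and all 6 values in {P, Q, R, S, U, V} must be used), so seat 7 = V.
seat 2 and seat 6 share exactly the 2 values {Q, S}; by pigeonhole those values go to them, so strike Q, S from seat 8.
Determined: seat 1=T, seat 4=W, seat 7=V. The other seats each still have more than one consistent value. That makes 3.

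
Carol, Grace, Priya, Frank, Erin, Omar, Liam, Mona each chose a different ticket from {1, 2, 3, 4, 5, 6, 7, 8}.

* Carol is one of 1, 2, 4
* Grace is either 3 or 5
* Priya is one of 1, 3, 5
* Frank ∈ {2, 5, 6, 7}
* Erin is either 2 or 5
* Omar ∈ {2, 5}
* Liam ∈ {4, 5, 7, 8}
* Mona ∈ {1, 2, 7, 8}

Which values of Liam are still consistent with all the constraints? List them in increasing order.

7, 8

The 8 variables together cover exactly {1, 2, 3, 4, 5, 6, 7, 8} — 8 values for 8 variables — and 6 appears only in Frank's list, so Frank = 6.
The 2 variables Erin and Omar are confined to {2, 5}, which locks those values in; drop them from Carol, Grace, Priya, Liam, Mona.
That leaves Grace = 3. Eliminate 3 elsewhere: Priya.
Priya's domain is down to {1}, so Priya = 1. Eliminate 1 elsewhere: Carol, Mona.
Carol must be 4 (only option left). Strike 4 from Liam.
No further eliminations apply; Liam can still be any of 7, 8.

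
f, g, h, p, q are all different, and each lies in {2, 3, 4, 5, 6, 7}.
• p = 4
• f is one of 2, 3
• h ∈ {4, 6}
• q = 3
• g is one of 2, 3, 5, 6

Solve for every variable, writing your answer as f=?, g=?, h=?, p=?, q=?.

f=2, g=5, h=6, p=4, q=3

p must be 4 (only option left). Eliminate 4 elsewhere: h.
That leaves q = 3. Strike 3 from f, g.
f must be 2 (only option left). Remove 2 from g.
h must be 6 (only option left). Strike 6 from g.
g must be 5 (only option left).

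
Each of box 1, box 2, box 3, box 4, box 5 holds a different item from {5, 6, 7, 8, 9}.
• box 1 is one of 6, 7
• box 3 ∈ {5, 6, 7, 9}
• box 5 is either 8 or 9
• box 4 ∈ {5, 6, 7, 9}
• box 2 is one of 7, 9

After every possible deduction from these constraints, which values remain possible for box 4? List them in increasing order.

5, 6, 7, 9

The 5 variables draw from only 5 values {5, 6, 7, 8, 9}, so each is used; only box 5 can be 8, hence box 5 = 8.
No further eliminations apply; box 4 can still be any of 5, 6, 7, 9.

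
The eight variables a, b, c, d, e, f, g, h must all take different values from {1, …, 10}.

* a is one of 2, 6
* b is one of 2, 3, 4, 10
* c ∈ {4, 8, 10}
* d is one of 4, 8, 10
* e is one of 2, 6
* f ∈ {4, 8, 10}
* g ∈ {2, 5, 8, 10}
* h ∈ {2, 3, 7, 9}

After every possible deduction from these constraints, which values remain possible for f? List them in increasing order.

4, 8, 10

a and e share exactly the 2 values {2, 6}; by pigeonhole those values go to them, so strike 2, 6 from b, g, h.
c, d, f share exactly the 3 values {4, 8, 10}; by pigeonhole those values go to them, so strike 4, 8, 10 from b, g.
b's domain is down to {3}, so b = 3. Strike 3 from h.
g's domain is down to {5}, so g = 5.
No further eliminations apply; f can still be any of 4, 8, 10.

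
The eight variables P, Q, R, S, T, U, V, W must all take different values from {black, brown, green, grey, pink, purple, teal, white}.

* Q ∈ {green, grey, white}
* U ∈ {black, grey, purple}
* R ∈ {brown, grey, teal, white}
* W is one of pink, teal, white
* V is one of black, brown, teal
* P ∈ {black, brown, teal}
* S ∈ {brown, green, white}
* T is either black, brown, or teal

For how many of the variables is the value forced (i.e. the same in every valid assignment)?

Among the 8 variables, pink fits only W (and all 8 values in {black, brown, green, grey, pink, purple, teal, white} must be used), so W = pink.
Among the 7 still-open variables, purple fits only U (and all 7 values in {black, brown, green, grey, purple, teal, white} must be used), so U = purple.
P, T, V between them cover only {black, brown, teal} — a naked triple. Remove those values from R, S.
Determined: U=purple, W=pink. The other variables each still have more than one consistent value. That makes 2.

2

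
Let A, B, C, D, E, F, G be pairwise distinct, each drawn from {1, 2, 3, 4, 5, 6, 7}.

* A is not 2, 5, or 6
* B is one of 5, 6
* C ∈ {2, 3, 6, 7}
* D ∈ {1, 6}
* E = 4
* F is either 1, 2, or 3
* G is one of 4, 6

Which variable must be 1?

D

E must be 4 (only option left). Strike 4 from A, G.
G's domain is down to {6}, so G = 6. So B, C, D can't be 6.
So 1 goes to D.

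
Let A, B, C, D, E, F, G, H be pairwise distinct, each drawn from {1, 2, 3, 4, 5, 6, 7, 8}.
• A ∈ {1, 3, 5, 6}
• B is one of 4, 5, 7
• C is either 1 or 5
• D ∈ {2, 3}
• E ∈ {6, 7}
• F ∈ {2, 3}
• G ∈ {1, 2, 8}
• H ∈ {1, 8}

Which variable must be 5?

C

The 8 variables draw from only 8 values {1, 2, 3, 4, 5, 6, 7, 8}, so each is used; only B can be 4, hence B = 4.
The 7 still-open variables draw from only 7 values {1, 2, 3, 5, 6, 7, 8}, so each is used; only E can be 7, hence E = 7.
The 6 still-open variables together cover exactly {1, 2, 3, 5, 6, 8} — 6 values for 6 variables — and 6 appears only in A's list, so A = 6.
The 5 still-open variables together cover exactly {1, 2, 3, 5, 8} — 5 values for 5 variables — and 5 appears only in C's list, so C = 5.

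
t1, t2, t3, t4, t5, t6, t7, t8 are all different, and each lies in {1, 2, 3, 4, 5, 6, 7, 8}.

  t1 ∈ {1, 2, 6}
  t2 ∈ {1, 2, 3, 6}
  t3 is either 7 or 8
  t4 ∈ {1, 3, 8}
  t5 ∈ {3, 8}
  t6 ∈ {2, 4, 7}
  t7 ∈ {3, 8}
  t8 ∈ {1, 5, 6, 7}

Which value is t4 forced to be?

1

Among the 8 variables, 4 fits only t6 (and all 8 values in {1, 2, 3, 4, 5, 6, 7, 8} must be used), so t6 = 4.
The 7 still-open variables draw from only 7 values {1, 2, 3, 5, 6, 7, 8}, so each is used; only t8 can be 5, hence t8 = 5.
The 6 still-open variables together cover exactly {1, 2, 3, 6, 7, 8} — 6 values for 6 variables — and 7 appears only in t3's list, so t3 = 7.
t5 and t7 between them cover only {3, 8} — a naked pair. Remove those values from t2, t4.
So t4 = 1.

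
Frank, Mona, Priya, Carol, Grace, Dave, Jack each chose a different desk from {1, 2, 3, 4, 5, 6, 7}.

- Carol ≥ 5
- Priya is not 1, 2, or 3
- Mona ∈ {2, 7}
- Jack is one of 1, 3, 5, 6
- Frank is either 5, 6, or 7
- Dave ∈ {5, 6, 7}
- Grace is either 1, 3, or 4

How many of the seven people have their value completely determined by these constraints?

2

The 7 variables together cover exactly {1, 2, 3, 4, 5, 6, 7} — 7 values for 7 variables — and 2 appears only in Mona's list, so Mona = 2.
Frank, Carol, Dave share exactly the 3 values {5, 6, 7}; by pigeonhole those values go to them, so strike 5, 6, 7 from Priya, Jack.
Priya's domain is down to {4}, so Priya = 4. Strike 4 from Grace.
Determined: Mona=2, Priya=4. The other people each still have more than one consistent value. That makes 2.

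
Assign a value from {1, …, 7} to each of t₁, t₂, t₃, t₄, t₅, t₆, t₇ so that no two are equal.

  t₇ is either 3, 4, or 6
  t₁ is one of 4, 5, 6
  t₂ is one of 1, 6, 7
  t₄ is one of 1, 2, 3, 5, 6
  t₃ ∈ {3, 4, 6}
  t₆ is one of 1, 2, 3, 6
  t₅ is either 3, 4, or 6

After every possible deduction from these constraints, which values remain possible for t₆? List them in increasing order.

Among the 7 variables, 7 fits only t₂ (and all 7 values in {1, 2, 3, 4, 5, 6, 7} must be used), so t₂ = 7.
t₃, t₅, t₇ share exactly the 3 values {3, 4, 6}; by pigeonhole those values go to them, so strike 3, 4, 6 from t₁, t₄, t₆.
t₁ must be 5 (only option left). Strike 5 from t₄.
No further eliminations apply; t₆ can still be any of 1, 2.

1, 2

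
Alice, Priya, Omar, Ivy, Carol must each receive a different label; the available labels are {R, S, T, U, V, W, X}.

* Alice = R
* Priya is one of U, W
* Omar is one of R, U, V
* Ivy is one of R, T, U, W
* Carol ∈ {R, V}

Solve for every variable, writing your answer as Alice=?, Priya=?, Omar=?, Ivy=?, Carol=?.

Alice has just one choice, so Alice = R. Eliminate R elsewhere: Omar, Ivy, Carol.
Carol must be V (only option left). Eliminate V elsewhere: Omar.
That leaves Omar = U. Strike U from Priya, Ivy.
Priya must be W (only option left). So Ivy can't be W.
Ivy's domain is down to {T}, so Ivy = T.

Alice=R, Priya=W, Omar=U, Ivy=T, Carol=V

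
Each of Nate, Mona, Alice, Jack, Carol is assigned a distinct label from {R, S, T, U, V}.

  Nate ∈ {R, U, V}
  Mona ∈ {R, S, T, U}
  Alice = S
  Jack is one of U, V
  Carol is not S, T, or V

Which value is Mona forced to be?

T

Alice has just one choice, so Alice = S. Strike S from Mona.
The 4 still-open variables draw from only 4 values {R, T, U, V}, so each is used; only Mona can be T, hence Mona = T.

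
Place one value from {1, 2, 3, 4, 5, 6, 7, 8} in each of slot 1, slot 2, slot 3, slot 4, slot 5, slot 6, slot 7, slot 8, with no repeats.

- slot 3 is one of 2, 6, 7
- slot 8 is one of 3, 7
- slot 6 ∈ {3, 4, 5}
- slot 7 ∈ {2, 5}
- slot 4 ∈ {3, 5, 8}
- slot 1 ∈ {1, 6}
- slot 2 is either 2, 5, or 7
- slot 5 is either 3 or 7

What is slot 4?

Among the 8 variables, 1 fits only slot 1 (and all 8 values in {1, 2, 3, 4, 5, 6, 7, 8} must be used), so slot 1 = 1.
Among the 7 still-open variables, 4 fits only slot 6 (and all 7 values in {2, 3, 4, 5, 6, 7, 8} must be used), so slot 6 = 4.
The 6 still-open variables together cover exactly {2, 3, 5, 6, 7, 8} — 6 values for 6 variables — and 6 appears only in slot 3's list, so slot 3 = 6.
Among the 5 still-open variables, 8 fits only slot 4 (and all 5 values in {2, 3, 5, 7, 8} must be used), so slot 4 = 8.

8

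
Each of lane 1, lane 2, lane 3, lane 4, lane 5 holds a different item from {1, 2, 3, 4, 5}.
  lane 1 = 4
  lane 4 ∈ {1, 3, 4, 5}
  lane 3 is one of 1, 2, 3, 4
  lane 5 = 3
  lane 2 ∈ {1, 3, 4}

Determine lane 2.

1

lane 1 has just one choice, so lane 1 = 4. Eliminate 4 elsewhere: lane 2, lane 3, lane 4.
lane 5 has just one choice, so lane 5 = 3. Remove 3 from lane 2, lane 3, lane 4.
So lane 2 = 1.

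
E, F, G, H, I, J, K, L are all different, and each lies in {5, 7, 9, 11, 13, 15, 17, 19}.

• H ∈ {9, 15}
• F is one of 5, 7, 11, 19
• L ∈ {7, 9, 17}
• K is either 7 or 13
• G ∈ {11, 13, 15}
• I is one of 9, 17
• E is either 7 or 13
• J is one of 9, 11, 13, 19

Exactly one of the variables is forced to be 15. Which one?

The 8 variables draw from only 8 values {5, 7, 9, 11, 13, 15, 17, 19}, so each is used; only F can be 5, hence F = 5.
The 7 still-open variables together cover exactly {7, 9, 11, 13, 15, 17, 19} — 7 values for 7 variables — and 19 appears only in J's list, so J = 19.
Among the 6 still-open variables, 11 fits only G (and all 6 values in {7, 9, 11, 13, 15, 17} must be used), so G = 11.
The 5 still-open variables draw from only 5 values {7, 9, 13, 15, 17}, so each is used; only H can be 15, hence H = 15.

H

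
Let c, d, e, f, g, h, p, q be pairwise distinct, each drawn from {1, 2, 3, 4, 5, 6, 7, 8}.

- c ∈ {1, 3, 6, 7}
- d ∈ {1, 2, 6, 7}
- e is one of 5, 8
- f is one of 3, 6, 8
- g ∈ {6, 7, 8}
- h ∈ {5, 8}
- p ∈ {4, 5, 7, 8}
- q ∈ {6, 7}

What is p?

Among the 8 variables, 2 fits only d (and all 8 values in {1, 2, 3, 4, 5, 6, 7, 8} must be used), so d = 2.
Among the 7 still-open variables, 1 fits only c (and all 7 values in {1, 3, 4, 5, 6, 7, 8} must be used), so c = 1.
The 6 still-open variables together cover exactly {3, 4, 5, 6, 7, 8} — 6 values for 6 variables — and 3 appears only in f's list, so f = 3.
The 5 still-open variables draw from only 5 values {4, 5, 6, 7, 8}, so each is used; only p can be 4, hence p = 4.

4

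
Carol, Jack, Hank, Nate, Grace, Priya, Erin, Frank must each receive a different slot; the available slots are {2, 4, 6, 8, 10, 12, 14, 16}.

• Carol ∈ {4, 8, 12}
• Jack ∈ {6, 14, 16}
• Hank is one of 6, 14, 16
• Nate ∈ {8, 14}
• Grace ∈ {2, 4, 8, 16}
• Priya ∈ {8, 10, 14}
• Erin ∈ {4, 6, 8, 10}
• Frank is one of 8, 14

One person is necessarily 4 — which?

Erin

Among the 8 variables, 2 fits only Grace (and all 8 values in {2, 4, 6, 8, 10, 12, 14, 16} must be used), so Grace = 2.
The 7 still-open variables draw from only 7 values {4, 6, 8, 10, 12, 14, 16}, so each is used; only Carol can be 12, hence Carol = 12.
The 6 still-open variables draw from only 6 values {4, 6, 8, 10, 14, 16}, so each is used; only Erin can be 4, hence Erin = 4.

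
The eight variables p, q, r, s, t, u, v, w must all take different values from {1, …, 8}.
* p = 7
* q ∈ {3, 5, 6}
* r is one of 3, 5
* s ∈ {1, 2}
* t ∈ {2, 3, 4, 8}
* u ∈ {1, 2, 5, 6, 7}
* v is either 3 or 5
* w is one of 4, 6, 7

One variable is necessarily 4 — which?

p has just one choice, so p = 7. Remove 7 from u, w.
The 7 still-open variables draw from only 7 values {1, 2, 3, 4, 5, 6, 8}, so each is used; only t can be 8, hence t = 8.
The 6 still-open variables draw from only 6 values {1, 2, 3, 4, 5, 6}, so each is used; only w can be 4, hence w = 4.

w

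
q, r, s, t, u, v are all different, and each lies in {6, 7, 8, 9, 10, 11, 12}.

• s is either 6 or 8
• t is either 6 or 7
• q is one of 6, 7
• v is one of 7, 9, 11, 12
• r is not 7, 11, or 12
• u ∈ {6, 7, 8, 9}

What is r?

10

q and t between them cover only {6, 7} — a naked pair. Remove those values from r, s, u, v.
s has just one choice, so s = 8. So r, u can't be 8.
u must be 9 (only option left). Eliminate 9 elsewhere: r, v.
So r = 10.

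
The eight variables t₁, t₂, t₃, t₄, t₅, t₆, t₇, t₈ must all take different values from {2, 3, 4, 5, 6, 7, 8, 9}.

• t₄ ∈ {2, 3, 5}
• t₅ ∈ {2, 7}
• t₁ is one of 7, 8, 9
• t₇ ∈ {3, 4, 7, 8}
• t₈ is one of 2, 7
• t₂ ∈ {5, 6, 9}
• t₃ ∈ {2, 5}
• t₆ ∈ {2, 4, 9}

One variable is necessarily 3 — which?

Among the 8 variables, 6 fits only t₂ (and all 8 values in {2, 3, 4, 5, 6, 7, 8, 9} must be used), so t₂ = 6.
t₅ and t₈ between them cover only {2, 7} — a naked pair. Remove those values from t₁, t₃, t₄, t₆, t₇.
t₃'s domain is down to {5}, so t₃ = 5. Remove 5 from t₄.
So 3 goes to t₄.

t₄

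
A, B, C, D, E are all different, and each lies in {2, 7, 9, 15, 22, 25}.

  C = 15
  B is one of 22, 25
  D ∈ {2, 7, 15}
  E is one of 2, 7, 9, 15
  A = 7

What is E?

A's domain is down to {7}, so A = 7. Remove 7 from D, E.
C's domain is down to {15}, so C = 15. Strike 15 from D, E.
D's domain is down to {2}, so D = 2. Strike 2 from E.
So E = 9.

9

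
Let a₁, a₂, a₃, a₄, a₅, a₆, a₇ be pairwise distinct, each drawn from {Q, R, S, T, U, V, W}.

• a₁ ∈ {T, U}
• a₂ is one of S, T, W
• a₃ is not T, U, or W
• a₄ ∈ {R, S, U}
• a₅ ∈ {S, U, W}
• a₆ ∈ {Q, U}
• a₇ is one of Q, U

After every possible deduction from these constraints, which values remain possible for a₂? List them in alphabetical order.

S, W

Among the 7 variables, V fits only a₃ (and all 7 values in {Q, R, S, T, U, V, W} must be used), so a₃ = V.
Among the 6 still-open variables, R fits only a₄ (and all 6 values in {Q, R, S, T, U, W} must be used), so a₄ = R.
The 2 variables a₆ and a₇ are confined to {Q, U}, which locks those values in; drop them from a₁, a₅.
a₁ must be T (only option left). Remove T from a₂.
No further eliminations apply; a₂ can still be any of S, W.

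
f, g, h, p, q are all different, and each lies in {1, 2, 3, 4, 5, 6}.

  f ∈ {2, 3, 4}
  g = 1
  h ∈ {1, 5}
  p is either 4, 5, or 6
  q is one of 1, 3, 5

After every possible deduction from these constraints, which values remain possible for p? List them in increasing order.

4, 6

g's domain is down to {1}, so g = 1. Eliminate 1 elsewhere: h, q.
h has just one choice, so h = 5. So p, q can't be 5.
q's domain is down to {3}, so q = 3. Remove 3 from f.
No further eliminations apply; p can still be any of 4, 6.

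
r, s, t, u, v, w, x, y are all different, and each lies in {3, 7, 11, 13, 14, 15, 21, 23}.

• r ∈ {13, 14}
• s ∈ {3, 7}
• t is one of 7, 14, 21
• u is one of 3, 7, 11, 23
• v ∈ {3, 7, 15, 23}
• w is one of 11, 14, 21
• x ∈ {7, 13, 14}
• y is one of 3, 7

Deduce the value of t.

21

Among the 8 variables, 15 fits only v (and all 8 values in {3, 7, 11, 13, 14, 15, 21, 23} must be used), so v = 15.
The 7 still-open variables together cover exactly {3, 7, 11, 13, 14, 21, 23} — 7 values for 7 variables — and 23 appears only in u's list, so u = 23.
The 6 still-open variables draw from only 6 values {3, 7, 11, 13, 14, 21}, so each is used; only w can be 11, hence w = 11.
The 5 still-open variables draw from only 5 values {3, 7, 13, 14, 21}, so each is used; only t can be 21, hence t = 21.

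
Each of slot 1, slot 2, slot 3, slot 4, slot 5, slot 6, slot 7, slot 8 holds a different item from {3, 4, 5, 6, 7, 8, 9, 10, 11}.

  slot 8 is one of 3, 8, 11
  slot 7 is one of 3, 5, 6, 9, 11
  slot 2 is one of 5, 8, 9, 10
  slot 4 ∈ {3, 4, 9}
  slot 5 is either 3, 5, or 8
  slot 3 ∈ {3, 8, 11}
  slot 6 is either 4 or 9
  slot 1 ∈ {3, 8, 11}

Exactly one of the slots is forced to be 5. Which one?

The 8 variables together cover exactly {3, 4, 5, 6, 8, 9, 10, 11} — 8 values for 8 variables — and 6 appears only in slot 7's list, so slot 7 = 6.
Among the 7 still-open variables, 10 fits only slot 2 (and all 7 values in {3, 4, 5, 8, 9, 10, 11} must be used), so slot 2 = 10.
The 6 still-open variables together cover exactly {3, 4, 5, 8, 9, 11} — 6 values for 6 variables — and 5 appears only in slot 5's list, so slot 5 = 5.

slot 5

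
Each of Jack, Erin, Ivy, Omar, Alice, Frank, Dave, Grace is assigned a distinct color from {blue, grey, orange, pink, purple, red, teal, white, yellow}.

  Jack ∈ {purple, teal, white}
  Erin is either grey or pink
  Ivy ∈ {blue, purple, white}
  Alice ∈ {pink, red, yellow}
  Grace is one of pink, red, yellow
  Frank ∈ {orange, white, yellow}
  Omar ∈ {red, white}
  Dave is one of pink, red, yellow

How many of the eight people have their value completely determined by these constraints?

The 3 variables Alice, Dave, Grace are confined to {pink, red, yellow}, which locks those values in; drop them from Erin, Omar, Frank.
Erin has just one choice, so Erin = grey.
Omar has just one choice, so Omar = white. Strike white from Jack, Ivy, Frank.
Frank's domain is down to {orange}, so Frank = orange.
Determined: Erin=grey, Omar=white, Frank=orange. The other people each still have more than one consistent value. That makes 3.

3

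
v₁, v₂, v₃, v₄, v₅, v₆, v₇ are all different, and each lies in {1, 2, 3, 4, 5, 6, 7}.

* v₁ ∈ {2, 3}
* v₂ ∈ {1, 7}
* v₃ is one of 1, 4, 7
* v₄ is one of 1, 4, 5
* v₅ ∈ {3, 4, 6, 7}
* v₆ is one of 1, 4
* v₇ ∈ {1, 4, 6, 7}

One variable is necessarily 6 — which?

Among the 7 variables, 2 fits only v₁ (and all 7 values in {1, 2, 3, 4, 5, 6, 7} must be used), so v₁ = 2.
Among the 6 still-open variables, 3 fits only v₅ (and all 6 values in {1, 3, 4, 5, 6, 7} must be used), so v₅ = 3.
The 5 still-open variables together cover exactly {1, 4, 5, 6, 7} — 5 values for 5 variables — and 5 appears only in v₄'s list, so v₄ = 5.
Among the 4 still-open variables, 6 fits only v₇ (and all 4 values in {1, 4, 6, 7} must be used), so v₇ = 6.

v₇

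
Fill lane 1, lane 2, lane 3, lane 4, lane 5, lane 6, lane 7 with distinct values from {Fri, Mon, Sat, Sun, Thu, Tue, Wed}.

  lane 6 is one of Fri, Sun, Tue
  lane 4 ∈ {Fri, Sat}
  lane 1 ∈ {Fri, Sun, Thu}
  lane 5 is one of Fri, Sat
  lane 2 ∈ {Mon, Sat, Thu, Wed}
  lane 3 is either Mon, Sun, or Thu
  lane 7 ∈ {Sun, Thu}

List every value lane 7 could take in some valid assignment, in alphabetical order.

Sun, Thu

The 7 variables draw from only 7 values {Fri, Mon, Sat, Sun, Thu, Tue, Wed}, so each is used; only lane 6 can be Tue, hence lane 6 = Tue.
The 6 still-open variables together cover exactly {Fri, Mon, Sat, Sun, Thu, Wed} — 6 values for 6 variables — and Wed appears only in lane 2's list, so lane 2 = Wed.
The 5 still-open variables together cover exactly {Fri, Mon, Sat, Sun, Thu} — 5 values for 5 variables — and Mon appears only in lane 3's list, so lane 3 = Mon.
The 2 variables lane 4 and lane 5 are confined to {Fri, Sat}, which locks those values in; drop them from lane 1.
No further eliminations apply; lane 7 can still be any of Sun, Thu.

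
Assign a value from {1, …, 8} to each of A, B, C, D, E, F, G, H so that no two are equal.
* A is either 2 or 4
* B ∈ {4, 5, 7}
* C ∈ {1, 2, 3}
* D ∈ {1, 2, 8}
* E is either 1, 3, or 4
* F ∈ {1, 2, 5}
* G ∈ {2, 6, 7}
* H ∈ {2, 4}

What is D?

Among the 8 variables, 6 fits only G (and all 8 values in {1, 2, 3, 4, 5, 6, 7, 8} must be used), so G = 6.
The 7 still-open variables draw from only 7 values {1, 2, 3, 4, 5, 7, 8}, so each is used; only B can be 7, hence B = 7.
Among the 6 still-open variables, 5 fits only F (and all 6 values in {1, 2, 3, 4, 5, 8} must be used), so F = 5.
The 5 still-open variables draw from only 5 values {1, 2, 3, 4, 8}, so each is used; only D can be 8, hence D = 8.

8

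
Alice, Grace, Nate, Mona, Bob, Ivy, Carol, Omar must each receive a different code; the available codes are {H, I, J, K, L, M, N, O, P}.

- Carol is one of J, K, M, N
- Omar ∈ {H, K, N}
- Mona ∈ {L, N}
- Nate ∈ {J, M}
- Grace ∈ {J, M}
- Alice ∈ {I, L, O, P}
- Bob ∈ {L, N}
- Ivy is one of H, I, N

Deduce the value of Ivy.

Grace and Nate share exactly the 2 values {J, M}; by pigeonhole those values go to them, so strike J, M from Carol.
Mona and Bob share exactly the 2 values {L, N}; by pigeonhole those values go to them, so strike L, N from Alice, Ivy, Carol, Omar.
That leaves Carol = K. Eliminate K elsewhere: Omar.
Omar has just one choice, so Omar = H. So Ivy can't be H.
So Ivy = I.

I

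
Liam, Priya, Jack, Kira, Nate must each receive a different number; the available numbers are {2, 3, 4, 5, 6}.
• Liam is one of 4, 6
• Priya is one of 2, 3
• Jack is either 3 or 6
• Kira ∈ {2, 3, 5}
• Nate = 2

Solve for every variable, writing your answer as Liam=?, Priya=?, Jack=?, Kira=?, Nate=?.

Nate's domain is down to {2}, so Nate = 2. Strike 2 from Priya, Kira.
Priya must be 3 (only option left). Remove 3 from Jack, Kira.
Jack must be 6 (only option left). Eliminate 6 elsewhere: Liam.
Kira must be 5 (only option left).
Liam must be 4 (only option left).

Liam=4, Priya=3, Jack=6, Kira=5, Nate=2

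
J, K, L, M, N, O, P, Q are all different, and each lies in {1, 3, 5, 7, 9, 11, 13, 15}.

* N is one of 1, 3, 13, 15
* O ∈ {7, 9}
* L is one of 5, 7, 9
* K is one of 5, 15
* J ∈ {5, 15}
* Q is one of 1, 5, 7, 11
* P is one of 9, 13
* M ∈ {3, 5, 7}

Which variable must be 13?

The 8 variables together cover exactly {1, 3, 5, 7, 9, 11, 13, 15} — 8 values for 8 variables — and 11 appears only in Q's list, so Q = 11.
The 7 still-open variables draw from only 7 values {1, 3, 5, 7, 9, 13, 15}, so each is used; only N can be 1, hence N = 1.
Among the 6 still-open variables, 3 fits only M (and all 6 values in {3, 5, 7, 9, 13, 15} must be used), so M = 3.
Among the 5 still-open variables, 13 fits only P (and all 5 values in {5, 7, 9, 13, 15} must be used), so P = 13.

P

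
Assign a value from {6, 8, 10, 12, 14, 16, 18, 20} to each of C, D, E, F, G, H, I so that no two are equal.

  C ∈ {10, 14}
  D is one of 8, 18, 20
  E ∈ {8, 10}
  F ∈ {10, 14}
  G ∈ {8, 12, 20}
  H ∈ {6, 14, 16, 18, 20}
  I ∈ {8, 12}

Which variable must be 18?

The 2 variables C and F are confined to {10, 14}, which locks those values in; drop them from E, H.
E must be 8 (only option left). Remove 8 from D, G, I.
That leaves I = 12. So G can't be 12.
That leaves G = 20. Eliminate 20 elsewhere: D, H.
So 18 goes to D.

D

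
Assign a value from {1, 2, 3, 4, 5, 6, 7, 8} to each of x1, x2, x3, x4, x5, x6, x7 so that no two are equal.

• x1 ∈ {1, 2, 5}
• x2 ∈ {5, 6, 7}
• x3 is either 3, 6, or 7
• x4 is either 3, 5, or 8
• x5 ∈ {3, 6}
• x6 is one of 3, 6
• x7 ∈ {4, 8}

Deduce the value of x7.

x5 and x6 share exactly the 2 values {3, 6}; by pigeonhole those values go to them, so strike 3, 6 from x2, x3, x4.
x3 must be 7 (only option left). So x2 can't be 7.
x2 has just one choice, so x2 = 5. Strike 5 from x1, x4.
x4 must be 8 (only option left). Eliminate 8 elsewhere: x7.
So x7 = 4.

4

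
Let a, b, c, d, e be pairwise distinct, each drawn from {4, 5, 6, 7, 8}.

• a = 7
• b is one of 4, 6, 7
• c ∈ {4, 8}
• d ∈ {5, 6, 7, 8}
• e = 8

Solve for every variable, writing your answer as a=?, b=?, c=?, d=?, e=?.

a=7, b=6, c=4, d=5, e=8

a's domain is down to {7}, so a = 7. Strike 7 from b, d.
That leaves e = 8. Eliminate 8 elsewhere: c, d.
c's domain is down to {4}, so c = 4. Strike 4 from b.
b's domain is down to {6}, so b = 6. Strike 6 from d.
d has just one choice, so d = 5.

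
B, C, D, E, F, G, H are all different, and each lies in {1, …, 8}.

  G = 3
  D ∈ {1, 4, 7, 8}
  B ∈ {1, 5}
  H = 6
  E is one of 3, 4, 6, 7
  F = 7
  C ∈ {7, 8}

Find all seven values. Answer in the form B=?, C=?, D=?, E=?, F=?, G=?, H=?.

F's domain is down to {7}, so F = 7. Eliminate 7 elsewhere: C, D, E.
That leaves G = 3. Eliminate 3 elsewhere: E.
That leaves H = 6. So E can't be 6.
C has just one choice, so C = 8. Eliminate 8 elsewhere: D.
E has just one choice, so E = 4. Eliminate 4 elsewhere: D.
D must be 1 (only option left). Strike 1 from B.
That leaves B = 5.

B=5, C=8, D=1, E=4, F=7, G=3, H=6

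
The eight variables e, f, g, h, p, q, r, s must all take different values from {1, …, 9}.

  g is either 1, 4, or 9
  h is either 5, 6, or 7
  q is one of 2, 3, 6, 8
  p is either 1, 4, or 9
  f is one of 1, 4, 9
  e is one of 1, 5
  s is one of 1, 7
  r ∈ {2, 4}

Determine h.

f, g, p share exactly the 3 values {1, 4, 9}; by pigeonhole those values go to them, so strike 1, 4, 9 from e, r, s.
e has just one choice, so e = 5. So h can't be 5.
That leaves r = 2. Remove 2 from q.
s must be 7 (only option left). So h can't be 7.
So h = 6.

6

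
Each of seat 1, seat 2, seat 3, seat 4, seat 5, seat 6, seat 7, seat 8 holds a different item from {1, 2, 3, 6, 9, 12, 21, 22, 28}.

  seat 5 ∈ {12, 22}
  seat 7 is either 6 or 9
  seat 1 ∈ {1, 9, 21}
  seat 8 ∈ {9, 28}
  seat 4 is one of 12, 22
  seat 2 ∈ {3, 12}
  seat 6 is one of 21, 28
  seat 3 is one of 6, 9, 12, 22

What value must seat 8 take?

Among the 8 variables, 1 fits only seat 1 (and all 8 values in {1, 3, 6, 9, 12, 21, 22, 28} must be used), so seat 1 = 1.
Among the 7 still-open variables, 3 fits only seat 2 (and all 7 values in {3, 6, 9, 12, 21, 22, 28} must be used), so seat 2 = 3.
Among the 6 still-open variables, 21 fits only seat 6 (and all 6 values in {6, 9, 12, 21, 22, 28} must be used), so seat 6 = 21.
The 5 still-open variables together cover exactly {6, 9, 12, 22, 28} — 5 values for 5 variables — and 28 appears only in seat 8's list, so seat 8 = 28.

28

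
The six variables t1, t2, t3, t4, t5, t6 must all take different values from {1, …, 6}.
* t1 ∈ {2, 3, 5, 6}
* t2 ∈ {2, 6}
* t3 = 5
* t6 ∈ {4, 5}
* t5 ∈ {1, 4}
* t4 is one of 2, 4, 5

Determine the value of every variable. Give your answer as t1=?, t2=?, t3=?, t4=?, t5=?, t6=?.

t3 must be 5 (only option left). Eliminate 5 elsewhere: t1, t4, t6.
t6's domain is down to {4}, so t6 = 4. Remove 4 from t4, t5.
That leaves t4 = 2. Remove 2 from t1, t2.
That leaves t5 = 1.
t2 must be 6 (only option left). Eliminate 6 elsewhere: t1.
t1's domain is down to {3}, so t1 = 3.

t1=3, t2=6, t3=5, t4=2, t5=1, t6=4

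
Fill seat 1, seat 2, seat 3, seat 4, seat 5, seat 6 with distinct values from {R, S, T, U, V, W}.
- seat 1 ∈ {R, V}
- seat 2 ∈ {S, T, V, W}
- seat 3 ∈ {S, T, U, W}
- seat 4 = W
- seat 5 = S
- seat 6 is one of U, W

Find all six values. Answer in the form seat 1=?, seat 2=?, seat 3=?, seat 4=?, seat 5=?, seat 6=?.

seat 1=R, seat 2=V, seat 3=T, seat 4=W, seat 5=S, seat 6=U

seat 4's domain is down to {W}, so seat 4 = W. Strike W from seat 2, seat 3, seat 6.
seat 5 must be S (only option left). Strike S from seat 2, seat 3.
seat 6's domain is down to {U}, so seat 6 = U. Remove U from seat 3.
seat 3's domain is down to {T}, so seat 3 = T. Strike T from seat 2.
seat 2 must be V (only option left). Eliminate V elsewhere: seat 1.
seat 1 has just one choice, so seat 1 = R.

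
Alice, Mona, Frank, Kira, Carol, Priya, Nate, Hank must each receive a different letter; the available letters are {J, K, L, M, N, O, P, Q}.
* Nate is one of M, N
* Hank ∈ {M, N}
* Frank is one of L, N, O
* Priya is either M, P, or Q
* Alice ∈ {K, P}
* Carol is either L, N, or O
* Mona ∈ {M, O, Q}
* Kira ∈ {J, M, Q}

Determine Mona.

Q

The 8 variables draw from only 8 values {J, K, L, M, N, O, P, Q}, so each is used; only Kira can be J, hence Kira = J.
The 7 still-open variables together cover exactly {K, L, M, N, O, P, Q} — 7 values for 7 variables — and K appears only in Alice's list, so Alice = K.
Among the 6 still-open variables, P fits only Priya (and all 6 values in {L, M, N, O, P, Q} must be used), so Priya = P.
Among the 5 still-open variables, Q fits only Mona (and all 5 values in {L, M, N, O, Q} must be used), so Mona = Q.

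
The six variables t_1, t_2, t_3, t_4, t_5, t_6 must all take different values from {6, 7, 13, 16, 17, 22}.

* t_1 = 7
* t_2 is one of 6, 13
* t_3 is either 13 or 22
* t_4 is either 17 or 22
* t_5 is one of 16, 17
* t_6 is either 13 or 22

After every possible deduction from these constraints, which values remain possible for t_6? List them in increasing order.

t_1 must be 7 (only option left).
The 5 still-open variables draw from only 5 values {6, 13, 16, 17, 22}, so each is used; only t_2 can be 6, hence t_2 = 6.
The 4 still-open variables together cover exactly {13, 16, 17, 22} — 4 values for 4 variables — and 16 appears only in t_5's list, so t_5 = 16.
The 3 still-open variables together cover exactly {13, 17, 22} — 3 values for 3 variables — and 17 appears only in t_4's list, so t_4 = 17.
No further eliminations apply; t_6 can still be any of 13, 22.

13, 22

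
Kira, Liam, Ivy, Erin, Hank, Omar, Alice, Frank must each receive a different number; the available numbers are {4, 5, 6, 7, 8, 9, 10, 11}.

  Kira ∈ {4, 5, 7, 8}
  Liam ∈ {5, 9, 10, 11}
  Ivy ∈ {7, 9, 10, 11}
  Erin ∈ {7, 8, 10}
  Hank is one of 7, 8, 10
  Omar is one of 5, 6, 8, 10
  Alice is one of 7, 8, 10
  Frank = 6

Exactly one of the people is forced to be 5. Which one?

Omar

Frank's domain is down to {6}, so Frank = 6. Remove 6 from Omar.
The 7 still-open variables together cover exactly {4, 5, 7, 8, 9, 10, 11} — 7 values for 7 variables — and 4 appears only in Kira's list, so Kira = 4.
Erin, Hank, Alice share exactly the 3 values {7, 8, 10}; by pigeonhole those values go to them, so strike 7, 8, 10 from Liam, Ivy, Omar.
So 5 goes to Omar.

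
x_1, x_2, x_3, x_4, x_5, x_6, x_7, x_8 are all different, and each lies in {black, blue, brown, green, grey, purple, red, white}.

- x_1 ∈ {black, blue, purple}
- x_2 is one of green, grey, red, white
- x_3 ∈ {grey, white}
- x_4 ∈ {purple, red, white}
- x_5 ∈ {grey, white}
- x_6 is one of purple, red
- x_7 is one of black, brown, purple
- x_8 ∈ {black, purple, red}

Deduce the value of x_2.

The 8 variables draw from only 8 values {black, blue, brown, green, grey, purple, red, white}, so each is used; only x_1 can be blue, hence x_1 = blue.
Among the 7 still-open variables, brown fits only x_7 (and all 7 values in {black, brown, green, grey, purple, red, white} must be used), so x_7 = brown.
Among the 6 still-open variables, black fits only x_8 (and all 6 values in {black, green, grey, purple, red, white} must be used), so x_8 = black.
The 5 still-open variables together cover exactly {green, grey, purple, red, white} — 5 values for 5 variables — and green appears only in x_2's list, so x_2 = green.

green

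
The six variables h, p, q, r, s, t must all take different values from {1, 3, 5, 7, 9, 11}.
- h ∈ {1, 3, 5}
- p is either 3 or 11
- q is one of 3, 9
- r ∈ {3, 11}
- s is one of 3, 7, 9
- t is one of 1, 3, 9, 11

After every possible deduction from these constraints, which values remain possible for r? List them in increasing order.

3, 11

The 6 variables draw from only 6 values {1, 3, 5, 7, 9, 11}, so each is used; only h can be 5, hence h = 5.
Among the 5 still-open variables, 1 fits only t (and all 5 values in {1, 3, 7, 9, 11} must be used), so t = 1.
Among the 4 still-open variables, 7 fits only s (and all 4 values in {3, 7, 9, 11} must be used), so s = 7.
The 3 still-open variables draw from only 3 values {3, 9, 11}, so each is used; only q can be 9, hence q = 9.
No further eliminations apply; r can still be any of 3, 11.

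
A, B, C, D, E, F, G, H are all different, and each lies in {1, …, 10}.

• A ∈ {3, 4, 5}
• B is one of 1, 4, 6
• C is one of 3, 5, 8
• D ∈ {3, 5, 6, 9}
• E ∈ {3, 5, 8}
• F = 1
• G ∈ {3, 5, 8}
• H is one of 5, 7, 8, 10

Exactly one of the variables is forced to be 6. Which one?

B

F's domain is down to {1}, so F = 1. So B can't be 1.
C, E, G between them cover only {3, 5, 8} — a naked triple. Remove those values from A, D, H.
That leaves A = 4. So B can't be 4.
So 6 goes to B.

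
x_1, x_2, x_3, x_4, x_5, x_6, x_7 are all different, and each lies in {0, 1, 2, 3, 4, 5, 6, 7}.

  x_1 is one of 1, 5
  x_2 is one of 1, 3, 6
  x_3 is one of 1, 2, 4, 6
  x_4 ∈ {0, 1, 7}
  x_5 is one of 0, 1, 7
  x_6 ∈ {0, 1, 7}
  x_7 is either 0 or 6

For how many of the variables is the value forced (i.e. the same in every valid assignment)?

3

x_4, x_5, x_6 share exactly the 3 values {0, 1, 7}; by pigeonhole those values go to them, so strike 0, 1, 7 from x_1, x_2, x_3, x_7.
x_1's domain is down to {5}, so x_1 = 5.
x_7's domain is down to {6}, so x_7 = 6. Remove 6 from x_2, x_3.
That leaves x_2 = 3.
Determined: x_1=5, x_2=3, x_7=6. The other variables each still have more than one consistent value. That makes 3.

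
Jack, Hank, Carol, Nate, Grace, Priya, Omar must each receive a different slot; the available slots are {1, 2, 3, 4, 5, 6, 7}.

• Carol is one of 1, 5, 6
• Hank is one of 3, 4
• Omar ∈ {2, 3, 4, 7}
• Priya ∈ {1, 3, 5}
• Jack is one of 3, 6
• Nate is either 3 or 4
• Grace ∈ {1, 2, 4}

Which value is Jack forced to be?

The 7 variables together cover exactly {1, 2, 3, 4, 5, 6, 7} — 7 values for 7 variables — and 7 appears only in Omar's list, so Omar = 7.
The 6 still-open variables draw from only 6 values {1, 2, 3, 4, 5, 6}, so each is used; only Grace can be 2, hence Grace = 2.
Hank and Nate share exactly the 2 values {3, 4}; by pigeonhole those values go to them, so strike 3, 4 from Jack, Priya.
So Jack = 6.

6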